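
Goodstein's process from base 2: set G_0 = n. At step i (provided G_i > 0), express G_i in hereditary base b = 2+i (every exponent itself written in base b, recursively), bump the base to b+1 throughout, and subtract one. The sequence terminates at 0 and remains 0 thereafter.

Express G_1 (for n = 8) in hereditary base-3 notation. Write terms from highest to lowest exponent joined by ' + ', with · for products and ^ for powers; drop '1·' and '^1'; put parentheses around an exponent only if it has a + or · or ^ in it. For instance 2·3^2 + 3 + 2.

2·3^3 + 2·3^2 + 2·3 + 2

G_0=8  [base 2] 2^(2 + 1)  →[2↦3]→  3^(3 + 1) = 81  −1 ⇒ G_1=80
G_1=80  [base 3] 2·3^3 + 2·3^2 + 2·3 + 2  →[3↦4]→  2·4^4 + 2·4^2 + 2·4 + 2 = 554  −1 ⇒ G_2=553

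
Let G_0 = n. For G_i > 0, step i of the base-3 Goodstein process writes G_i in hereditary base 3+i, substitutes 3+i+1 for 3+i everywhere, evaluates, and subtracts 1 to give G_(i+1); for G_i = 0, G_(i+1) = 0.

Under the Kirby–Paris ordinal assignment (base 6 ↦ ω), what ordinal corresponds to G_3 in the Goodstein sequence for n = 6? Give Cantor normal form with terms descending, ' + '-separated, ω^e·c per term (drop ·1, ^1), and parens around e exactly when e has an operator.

ω + 1

base 3: 6 = 2·3; at 4: 2·4 = 8; next = 7
base 4: 7 = 4 + 3; at 5: 5 + 3 = 8; next = 7
base 5: 7 = 5 + 2; at 6: 6 + 2 = 8; next = 7
base 6: 7 = 6 + 1; at 7: 7 + 1 = 8; next = 7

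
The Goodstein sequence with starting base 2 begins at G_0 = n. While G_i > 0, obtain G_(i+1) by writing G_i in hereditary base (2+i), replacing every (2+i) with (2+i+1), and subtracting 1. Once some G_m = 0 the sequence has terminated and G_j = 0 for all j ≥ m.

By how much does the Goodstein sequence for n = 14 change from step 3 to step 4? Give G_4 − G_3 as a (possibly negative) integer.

307841

step 0: 14 = 2^(2 + 1) + 2^2 + 2; sub 3 for 2: 3^(3 + 1) + 3^3 + 3; = 111; G_1 = 111−1 = 110
step 1: 110 = 3^(3 + 1) + 3^3 + 2; sub 4 for 3: 4^(4 + 1) + 4^4 + 2; = 1282; G_2 = 1282−1 = 1281
step 2: 1281 = 4^(4 + 1) + 4^4 + 1; sub 5 for 4: 5^(5 + 1) + 5^5 + 1; = 18751; G_3 = 18751−1 = 18750
step 3: 18750 = 5^(5 + 1) + 5^5; sub 6 for 5: 6^(6 + 1) + 6^6; = 326592; G_4 = 326592−1 = 326591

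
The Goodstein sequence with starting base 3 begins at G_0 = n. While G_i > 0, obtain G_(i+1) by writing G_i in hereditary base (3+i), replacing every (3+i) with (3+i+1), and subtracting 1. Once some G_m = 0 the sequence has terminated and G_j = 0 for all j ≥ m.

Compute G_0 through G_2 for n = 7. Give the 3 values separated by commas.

G_0 = 7. HB_3(7) = 2·3 + 1. Bump = 9. G_1 = 8.
G_1 = 8. HB_4(8) = 2·4. Bump = 10. G_2 = 9.

7, 8, 9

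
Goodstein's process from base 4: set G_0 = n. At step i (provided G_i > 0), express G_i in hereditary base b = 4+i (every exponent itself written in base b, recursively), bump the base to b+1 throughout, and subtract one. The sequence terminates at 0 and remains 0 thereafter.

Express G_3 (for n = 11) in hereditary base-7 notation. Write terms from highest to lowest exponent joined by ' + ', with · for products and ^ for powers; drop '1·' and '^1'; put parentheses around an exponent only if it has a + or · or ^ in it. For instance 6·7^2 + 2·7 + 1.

2·7

G_0=11  [base 4] 2·4 + 3  →[4↦5]→  2·5 + 3 = 13  −1 ⇒ G_1=12
G_1=12  [base 5] 2·5 + 2  →[5↦6]→  2·6 + 2 = 14  −1 ⇒ G_2=13
G_2=13  [base 6] 2·6 + 1  →[6↦7]→  2·7 + 1 = 15  −1 ⇒ G_3=14
G_3=14  [base 7] 2·7  →[7↦8]→  2·8 = 16  −1 ⇒ G_4=15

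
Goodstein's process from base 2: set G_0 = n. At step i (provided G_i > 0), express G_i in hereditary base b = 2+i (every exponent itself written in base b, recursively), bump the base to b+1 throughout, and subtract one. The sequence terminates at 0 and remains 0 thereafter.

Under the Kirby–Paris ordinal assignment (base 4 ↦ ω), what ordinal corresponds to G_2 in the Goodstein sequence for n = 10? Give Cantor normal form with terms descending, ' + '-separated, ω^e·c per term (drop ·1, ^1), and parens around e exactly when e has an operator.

G_0 = 10. HB_2(10) = 2^(2 + 1) + 2. Bump = 84. G_1 = 83.
G_1 = 83. HB_3(83) = 3^(3 + 1) + 2. Bump = 1026. G_2 = 1025.
G_2 = 1025. HB_4(1025) = 4^(4 + 1) + 1. Bump = 15626. G_3 = 15625.

ω^(ω + 1) + 1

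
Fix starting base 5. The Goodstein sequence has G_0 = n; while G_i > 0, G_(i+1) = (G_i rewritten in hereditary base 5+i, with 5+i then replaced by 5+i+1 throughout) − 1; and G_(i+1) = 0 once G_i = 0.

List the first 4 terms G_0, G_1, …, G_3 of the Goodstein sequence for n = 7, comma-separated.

7, 7, 7, 7

[0] 7 ≡ 5 + 2 (base 5). Lift 6: 8. −1: 7.
[1] 7 ≡ 6 + 1 (base 6). Lift 7: 8. −1: 7.
[2] 7 ≡ 7 (base 7). Lift 8: 8. −1: 7.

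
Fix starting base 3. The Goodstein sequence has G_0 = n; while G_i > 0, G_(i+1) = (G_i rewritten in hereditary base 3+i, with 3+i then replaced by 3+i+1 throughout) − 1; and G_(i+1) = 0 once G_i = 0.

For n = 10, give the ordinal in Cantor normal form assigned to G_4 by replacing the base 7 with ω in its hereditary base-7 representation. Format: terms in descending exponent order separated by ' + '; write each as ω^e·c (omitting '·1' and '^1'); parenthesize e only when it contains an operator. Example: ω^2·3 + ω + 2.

ω·4 + 2

(0) 10|_3 = 3^2 + 1 ↦ 4^2 + 1|_4 = 17 ⇒ 16
(1) 16|_4 = 4^2 ↦ 5^2|_5 = 25 ⇒ 24
(2) 24|_5 = 4·5 + 4 ↦ 4·6 + 4|_6 = 28 ⇒ 27
(3) 27|_6 = 4·6 + 3 ↦ 4·7 + 3|_7 = 31 ⇒ 30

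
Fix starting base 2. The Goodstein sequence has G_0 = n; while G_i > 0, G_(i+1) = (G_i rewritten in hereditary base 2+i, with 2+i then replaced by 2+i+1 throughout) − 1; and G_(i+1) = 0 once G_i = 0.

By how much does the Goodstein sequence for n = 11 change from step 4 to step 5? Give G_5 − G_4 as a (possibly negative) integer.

i=0: 11 = 2^(2 + 1) + 2 + 1 (b=2); 2→3: 3^(3 + 1) + 3 + 1 = 85; 85−1 = 84
i=1: 84 = 3^(3 + 1) + 3 (b=3); 3→4: 4^(4 + 1) + 4 = 1028; 1028−1 = 1027
i=2: 1027 = 4^(4 + 1) + 3 (b=4); 4→5: 5^(5 + 1) + 3 = 15628; 15628−1 = 15627
i=3: 15627 = 5^(5 + 1) + 2 (b=5); 5→6: 6^(6 + 1) + 2 = 279938; 279938−1 = 279937
i=4: 279937 = 6^(6 + 1) + 1 (b=6); 6→7: 7^(7 + 1) + 1 = 5764802; 5764802−1 = 5764801

5484864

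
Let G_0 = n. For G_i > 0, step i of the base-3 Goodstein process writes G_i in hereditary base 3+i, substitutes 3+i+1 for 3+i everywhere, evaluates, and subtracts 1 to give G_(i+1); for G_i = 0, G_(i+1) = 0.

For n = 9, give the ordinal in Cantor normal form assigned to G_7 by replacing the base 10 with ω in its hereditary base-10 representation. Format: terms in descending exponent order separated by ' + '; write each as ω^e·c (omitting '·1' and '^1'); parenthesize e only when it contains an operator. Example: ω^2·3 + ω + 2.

G_0 = 9. HB_3(9) = 3^2. Bump = 16. G_1 = 15.
G_1 = 15. HB_4(15) = 3·4 + 3. Bump = 18. G_2 = 17.
G_2 = 17. HB_5(17) = 3·5 + 2. Bump = 20. G_3 = 19.
G_3 = 19. HB_6(19) = 3·6 + 1. Bump = 22. G_4 = 21.
G_4 = 21. HB_7(21) = 3·7. Bump = 24. G_5 = 23.
G_5 = 23. HB_8(23) = 2·8 + 7. Bump = 25. G_6 = 24.
G_6 = 24. HB_9(24) = 2·9 + 6. Bump = 26. G_7 = 25.
G_7 = 25. HB_10(25) = 2·10 + 5. Bump = 27. G_8 = 26.

ω·2 + 5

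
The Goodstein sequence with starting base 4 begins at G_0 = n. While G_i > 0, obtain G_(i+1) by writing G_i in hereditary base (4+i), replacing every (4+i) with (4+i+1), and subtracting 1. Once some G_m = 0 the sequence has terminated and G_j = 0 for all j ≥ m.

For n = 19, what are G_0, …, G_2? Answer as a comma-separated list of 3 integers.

i=0: 19 = 4^2 + 3 (b=4); 4→5: 5^2 + 3 = 28; 28−1 = 27
i=1: 27 = 5^2 + 2 (b=5); 5→6: 6^2 + 2 = 38; 38−1 = 37

19, 27, 37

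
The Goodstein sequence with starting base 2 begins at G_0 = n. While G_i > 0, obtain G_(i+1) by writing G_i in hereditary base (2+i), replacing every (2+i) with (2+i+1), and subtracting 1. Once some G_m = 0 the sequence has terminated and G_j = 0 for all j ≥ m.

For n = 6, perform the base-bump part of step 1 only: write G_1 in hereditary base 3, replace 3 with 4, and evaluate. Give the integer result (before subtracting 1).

258

step 0: 6 = 2^2 + 2; sub 3 for 2: 3^3 + 3; = 30; G_1 = 30−1 = 29
step 1: 29 = 3^3 + 2; sub 4 for 3: 4^4 + 2; = 258; G_2 = 258−1 = 257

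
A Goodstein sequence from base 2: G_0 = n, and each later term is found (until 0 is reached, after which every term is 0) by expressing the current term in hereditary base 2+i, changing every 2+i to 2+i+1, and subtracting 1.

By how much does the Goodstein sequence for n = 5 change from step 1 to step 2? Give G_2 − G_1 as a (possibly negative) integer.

step 0: 5 = 2^2 + 1; sub 3 for 2: 3^3 + 1; = 28; G_1 = 28−1 = 27
step 1: 27 = 3^3; sub 4 for 3: 4^4; = 256; G_2 = 256−1 = 255

228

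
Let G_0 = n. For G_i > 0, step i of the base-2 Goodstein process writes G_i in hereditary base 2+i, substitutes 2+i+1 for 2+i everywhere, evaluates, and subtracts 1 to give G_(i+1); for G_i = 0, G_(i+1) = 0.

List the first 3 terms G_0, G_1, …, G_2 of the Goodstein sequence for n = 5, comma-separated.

5, 27, 255

G_0 = 5. HB_2(5) = 2^2 + 1. Bump = 28. G_1 = 27.
G_1 = 27. HB_3(27) = 3^3. Bump = 256. G_2 = 255.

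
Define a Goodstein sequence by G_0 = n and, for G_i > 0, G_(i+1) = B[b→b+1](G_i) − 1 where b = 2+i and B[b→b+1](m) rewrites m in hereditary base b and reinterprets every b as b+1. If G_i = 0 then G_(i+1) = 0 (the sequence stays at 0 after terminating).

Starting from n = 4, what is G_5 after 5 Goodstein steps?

(0) 4|_2 = 2^2 ↦ 3^3|_3 = 27 ⇒ 26
(1) 26|_3 = 2·3^2 + 2·3 + 2 ↦ 2·4^2 + 2·4 + 2|_4 = 42 ⇒ 41
(2) 41|_4 = 2·4^2 + 2·4 + 1 ↦ 2·5^2 + 2·5 + 1|_5 = 61 ⇒ 60
(3) 60|_5 = 2·5^2 + 2·5 ↦ 2·6^2 + 2·6|_6 = 84 ⇒ 83
(4) 83|_6 = 2·6^2 + 6 + 5 ↦ 2·7^2 + 7 + 5|_7 = 110 ⇒ 109
(5) 109|_7 = 2·7^2 + 7 + 4 ↦ 2·8^2 + 8 + 4|_8 = 140 ⇒ 139

109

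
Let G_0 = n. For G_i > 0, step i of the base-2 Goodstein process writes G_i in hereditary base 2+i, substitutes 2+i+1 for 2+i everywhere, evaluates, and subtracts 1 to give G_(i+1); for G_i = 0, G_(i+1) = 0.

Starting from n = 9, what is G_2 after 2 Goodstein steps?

1023

G_0 = 9. HB_2(9) = 2^(2 + 1) + 1. Bump = 82. G_1 = 81.
G_1 = 81. HB_3(81) = 3^(3 + 1). Bump = 1024. G_2 = 1023.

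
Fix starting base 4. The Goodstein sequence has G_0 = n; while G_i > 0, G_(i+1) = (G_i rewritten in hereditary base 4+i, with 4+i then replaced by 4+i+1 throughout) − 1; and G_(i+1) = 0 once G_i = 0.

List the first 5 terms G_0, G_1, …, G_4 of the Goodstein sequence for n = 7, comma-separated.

7, 7, 7, 7, 7

G_0=7  [base 4] 4 + 3  →[4↦5]→  5 + 3 = 8  −1 ⇒ G_1=7
G_1=7  [base 5] 5 + 2  →[5↦6]→  6 + 2 = 8  −1 ⇒ G_2=7
G_2=7  [base 6] 6 + 1  →[6↦7]→  7 + 1 = 8  −1 ⇒ G_3=7
G_3=7  [base 7] 7  →[7↦8]→  8 = 8  −1 ⇒ G_4=7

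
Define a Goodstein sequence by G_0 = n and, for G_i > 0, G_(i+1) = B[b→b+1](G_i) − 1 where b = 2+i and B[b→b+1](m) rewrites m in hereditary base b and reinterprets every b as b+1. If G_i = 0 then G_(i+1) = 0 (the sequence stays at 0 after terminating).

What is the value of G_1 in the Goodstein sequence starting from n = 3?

3 —HB2→ 2 + 1 —bump→ 3 + 1 = 4 —(−1)→ 3
3 —HB3→ 3 —bump→ 4 = 4 —(−1)→ 3

3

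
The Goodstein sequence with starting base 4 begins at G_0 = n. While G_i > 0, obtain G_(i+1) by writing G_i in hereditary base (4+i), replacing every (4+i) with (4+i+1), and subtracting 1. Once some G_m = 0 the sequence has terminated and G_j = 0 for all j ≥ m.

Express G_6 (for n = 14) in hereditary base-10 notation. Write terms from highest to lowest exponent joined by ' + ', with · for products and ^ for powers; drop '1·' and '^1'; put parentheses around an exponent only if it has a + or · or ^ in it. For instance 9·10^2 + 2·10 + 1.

2·10 + 3

G_0 = 14. HB_4(14) = 3·4 + 2. Bump = 17. G_1 = 16.
G_1 = 16. HB_5(16) = 3·5 + 1. Bump = 19. G_2 = 18.
G_2 = 18. HB_6(18) = 3·6. Bump = 21. G_3 = 20.
G_3 = 20. HB_7(20) = 2·7 + 6. Bump = 22. G_4 = 21.
G_4 = 21. HB_8(21) = 2·8 + 5. Bump = 23. G_5 = 22.
G_5 = 22. HB_9(22) = 2·9 + 4. Bump = 24. G_6 = 23.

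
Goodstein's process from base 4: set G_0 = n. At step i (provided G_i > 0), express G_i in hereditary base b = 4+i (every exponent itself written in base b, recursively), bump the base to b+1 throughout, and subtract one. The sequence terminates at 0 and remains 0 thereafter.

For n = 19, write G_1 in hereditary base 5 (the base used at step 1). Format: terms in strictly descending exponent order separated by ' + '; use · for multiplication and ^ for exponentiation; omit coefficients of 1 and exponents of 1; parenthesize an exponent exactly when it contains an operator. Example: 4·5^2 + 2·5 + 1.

5^2 + 2

[0] 19 ≡ 4^2 + 3 (base 4). Lift 5: 28. −1: 27.
[1] 27 ≡ 5^2 + 2 (base 5). Lift 6: 38. −1: 37.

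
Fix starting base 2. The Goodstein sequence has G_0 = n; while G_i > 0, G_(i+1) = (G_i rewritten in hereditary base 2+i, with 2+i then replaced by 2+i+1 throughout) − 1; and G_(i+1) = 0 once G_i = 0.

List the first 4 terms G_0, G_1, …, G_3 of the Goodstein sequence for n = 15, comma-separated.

15, 111, 1283, 18752

(0) 15|_2 = 2^(2 + 1) + 2^2 + 2 + 1 ↦ 3^(3 + 1) + 3^3 + 3 + 1|_3 = 112 ⇒ 111
(1) 111|_3 = 3^(3 + 1) + 3^3 + 3 ↦ 4^(4 + 1) + 4^4 + 4|_4 = 1284 ⇒ 1283
(2) 1283|_4 = 4^(4 + 1) + 4^4 + 3 ↦ 5^(5 + 1) + 5^5 + 3|_5 = 18753 ⇒ 18752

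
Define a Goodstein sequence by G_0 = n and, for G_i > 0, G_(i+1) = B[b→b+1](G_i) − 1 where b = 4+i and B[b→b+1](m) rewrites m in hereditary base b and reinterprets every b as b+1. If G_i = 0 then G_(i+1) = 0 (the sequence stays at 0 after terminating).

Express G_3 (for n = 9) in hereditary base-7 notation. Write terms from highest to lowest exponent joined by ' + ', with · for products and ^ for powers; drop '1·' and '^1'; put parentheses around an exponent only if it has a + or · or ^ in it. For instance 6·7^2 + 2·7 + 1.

7 + 4

i=0: 9 = 2·4 + 1 (b=4); 4→5: 2·5 + 1 = 11; 11−1 = 10
i=1: 10 = 2·5 (b=5); 5→6: 2·6 = 12; 12−1 = 11
i=2: 11 = 6 + 5 (b=6); 6→7: 7 + 5 = 12; 12−1 = 11
i=3: 11 = 7 + 4 (b=7); 7→8: 8 + 4 = 12; 12−1 = 11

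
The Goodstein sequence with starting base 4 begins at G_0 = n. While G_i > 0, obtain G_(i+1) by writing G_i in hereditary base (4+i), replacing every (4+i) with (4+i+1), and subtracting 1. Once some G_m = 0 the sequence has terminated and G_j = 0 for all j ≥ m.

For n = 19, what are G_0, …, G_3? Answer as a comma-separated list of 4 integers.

19, 27, 37, 49

G_0=19  [base 4] 4^2 + 3  →[4↦5]→  5^2 + 3 = 28  −1 ⇒ G_1=27
G_1=27  [base 5] 5^2 + 2  →[5↦6]→  6^2 + 2 = 38  −1 ⇒ G_2=37
G_2=37  [base 6] 6^2 + 1  →[6↦7]→  7^2 + 1 = 50  −1 ⇒ G_3=49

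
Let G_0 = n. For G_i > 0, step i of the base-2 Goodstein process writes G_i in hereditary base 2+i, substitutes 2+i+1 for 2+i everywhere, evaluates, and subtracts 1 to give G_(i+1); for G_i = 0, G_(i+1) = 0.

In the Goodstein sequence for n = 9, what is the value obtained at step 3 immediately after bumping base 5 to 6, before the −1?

[0] 9 ≡ 2^(2 + 1) + 1 (base 2). Lift 3: 82. −1: 81.
[1] 81 ≡ 3^(3 + 1) (base 3). Lift 4: 1024. −1: 1023.
[2] 1023 ≡ 3·4^4 + 3·4^3 + 3·4^2 + 3·4 + 3 (base 4). Lift 5: 9843. −1: 9842.
[3] 9842 ≡ 3·5^5 + 3·5^3 + 3·5^2 + 3·5 + 2 (base 5). Lift 6: 140744. −1: 140743.

140744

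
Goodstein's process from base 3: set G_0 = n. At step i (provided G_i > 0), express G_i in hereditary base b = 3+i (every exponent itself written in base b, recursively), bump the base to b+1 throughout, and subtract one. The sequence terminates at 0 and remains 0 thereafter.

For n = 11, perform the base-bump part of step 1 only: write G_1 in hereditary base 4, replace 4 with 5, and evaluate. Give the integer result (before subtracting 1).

26

i=0: 11 = 3^2 + 2 (b=3); 3→4: 4^2 + 2 = 18; 18−1 = 17
i=1: 17 = 4^2 + 1 (b=4); 4→5: 5^2 + 1 = 26; 26−1 = 25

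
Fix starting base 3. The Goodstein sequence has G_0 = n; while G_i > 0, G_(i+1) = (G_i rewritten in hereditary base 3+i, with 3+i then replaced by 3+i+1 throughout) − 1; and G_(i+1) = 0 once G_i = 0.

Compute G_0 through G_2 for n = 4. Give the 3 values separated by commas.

4, 4, 4

G_0 = 4. HB_3(4) = 3 + 1. Bump = 5. G_1 = 4.
G_1 = 4. HB_4(4) = 4. Bump = 5. G_2 = 4.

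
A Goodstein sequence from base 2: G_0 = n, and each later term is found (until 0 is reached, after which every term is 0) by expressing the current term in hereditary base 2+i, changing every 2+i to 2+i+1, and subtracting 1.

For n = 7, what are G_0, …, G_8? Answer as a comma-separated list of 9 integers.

base 2: 7 = 2^2 + 2 + 1; at 3: 3^3 + 3 + 1 = 31; next = 30
base 3: 30 = 3^3 + 3; at 4: 4^4 + 4 = 260; next = 259
base 4: 259 = 4^4 + 3; at 5: 5^5 + 3 = 3128; next = 3127
base 5: 3127 = 5^5 + 2; at 6: 6^6 + 2 = 46658; next = 46657
base 6: 46657 = 6^6 + 1; at 7: 7^7 + 1 = 823544; next = 823543
base 7: 823543 = 7^7; at 8: 8^8 = 16777216; next = 16777215
base 8: 16777215 = 7·8^7 + 7·8^6 + 7·8^5 + 7·8^4 + 7·8^3 + 7·8^2 + 7·8 + 7; at 9: 7·9^7 + 7·9^6 + 7·9^5 + 7·9^4 + 7·9^3 + 7·9^2 + 7·9 + 7 = 37665880; next = 37665879
base 9: 37665879 = 7·9^7 + 7·9^6 + 7·9^5 + 7·9^4 + 7·9^3 + 7·9^2 + 7·9 + 6; at 10: 7·10^7 + 7·10^6 + 7·10^5 + 7·10^4 + 7·10^3 + 7·10^2 + 7·10 + 6 = 77777776; next = 77777775

7, 30, 259, 3127, 46657, 823543, 16777215, 37665879, 77777775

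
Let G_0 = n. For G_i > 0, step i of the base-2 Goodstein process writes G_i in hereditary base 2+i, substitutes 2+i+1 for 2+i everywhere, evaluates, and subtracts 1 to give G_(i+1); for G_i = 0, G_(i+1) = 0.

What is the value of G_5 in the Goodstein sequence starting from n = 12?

5764910

step 0: 12 = 2^(2 + 1) + 2^2; sub 3 for 2: 3^(3 + 1) + 3^3; = 108; G_1 = 108−1 = 107
step 1: 107 = 3^(3 + 1) + 2·3^2 + 2·3 + 2; sub 4 for 3: 4^(4 + 1) + 2·4^2 + 2·4 + 2; = 1066; G_2 = 1066−1 = 1065
step 2: 1065 = 4^(4 + 1) + 2·4^2 + 2·4 + 1; sub 5 for 4: 5^(5 + 1) + 2·5^2 + 2·5 + 1; = 15686; G_3 = 15686−1 = 15685
step 3: 15685 = 5^(5 + 1) + 2·5^2 + 2·5; sub 6 for 5: 6^(6 + 1) + 2·6^2 + 2·6; = 280020; G_4 = 280020−1 = 280019
step 4: 280019 = 6^(6 + 1) + 2·6^2 + 6 + 5; sub 7 for 6: 7^(7 + 1) + 2·7^2 + 7 + 5; = 5764911; G_5 = 5764911−1 = 5764910
step 5: 5764910 = 7^(7 + 1) + 2·7^2 + 7 + 4; sub 8 for 7: 8^(8 + 1) + 2·8^2 + 8 + 4; = 134217868; G_6 = 134217868−1 = 134217867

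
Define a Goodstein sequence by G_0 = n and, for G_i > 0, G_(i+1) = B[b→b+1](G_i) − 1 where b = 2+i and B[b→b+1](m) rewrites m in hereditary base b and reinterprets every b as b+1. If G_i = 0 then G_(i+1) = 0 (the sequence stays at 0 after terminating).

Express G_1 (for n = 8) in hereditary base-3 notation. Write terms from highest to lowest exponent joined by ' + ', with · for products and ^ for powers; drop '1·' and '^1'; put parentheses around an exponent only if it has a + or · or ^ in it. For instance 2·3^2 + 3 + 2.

base 2: 8 = 2^(2 + 1); at 3: 3^(3 + 1) = 81; next = 80
base 3: 80 = 2·3^3 + 2·3^2 + 2·3 + 2; at 4: 2·4^4 + 2·4^2 + 2·4 + 2 = 554; next = 553

2·3^3 + 2·3^2 + 2·3 + 2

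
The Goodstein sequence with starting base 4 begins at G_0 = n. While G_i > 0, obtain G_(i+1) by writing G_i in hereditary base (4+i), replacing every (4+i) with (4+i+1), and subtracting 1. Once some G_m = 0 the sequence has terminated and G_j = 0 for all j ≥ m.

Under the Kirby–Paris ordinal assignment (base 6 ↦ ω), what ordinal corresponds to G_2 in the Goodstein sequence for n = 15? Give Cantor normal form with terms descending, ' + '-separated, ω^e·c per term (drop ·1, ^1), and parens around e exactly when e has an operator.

ω·3 + 1

15 —HB4→ 3·4 + 3 —bump→ 3·5 + 3 = 18 —(−1)→ 17
17 —HB5→ 3·5 + 2 —bump→ 3·6 + 2 = 20 —(−1)→ 19
19 —HB6→ 3·6 + 1 —bump→ 3·7 + 1 = 22 —(−1)→ 21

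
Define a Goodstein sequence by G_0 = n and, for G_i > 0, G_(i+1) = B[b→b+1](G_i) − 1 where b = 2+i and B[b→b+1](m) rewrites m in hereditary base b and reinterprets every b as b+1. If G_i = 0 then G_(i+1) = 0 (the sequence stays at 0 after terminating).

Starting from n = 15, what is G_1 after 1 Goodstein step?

(0) 15|_2 = 2^(2 + 1) + 2^2 + 2 + 1 ↦ 3^(3 + 1) + 3^3 + 3 + 1|_3 = 112 ⇒ 111
(1) 111|_3 = 3^(3 + 1) + 3^3 + 3 ↦ 4^(4 + 1) + 4^4 + 4|_4 = 1284 ⇒ 1283

111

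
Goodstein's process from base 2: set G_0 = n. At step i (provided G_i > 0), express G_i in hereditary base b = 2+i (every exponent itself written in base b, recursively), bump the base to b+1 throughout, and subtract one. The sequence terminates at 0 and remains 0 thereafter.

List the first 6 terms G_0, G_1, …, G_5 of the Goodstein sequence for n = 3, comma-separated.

3 —HB2→ 2 + 1 —bump→ 3 + 1 = 4 —(−1)→ 3
3 —HB3→ 3 —bump→ 4 = 4 —(−1)→ 3
3 —HB4→ 3 —bump→ 3 = 3 —(−1)→ 2
2 —HB5→ 2 —bump→ 2 = 2 —(−1)→ 1
1 —HB6→ 1 —bump→ 1 = 1 —(−1)→ 0

3, 3, 3, 2, 1, 0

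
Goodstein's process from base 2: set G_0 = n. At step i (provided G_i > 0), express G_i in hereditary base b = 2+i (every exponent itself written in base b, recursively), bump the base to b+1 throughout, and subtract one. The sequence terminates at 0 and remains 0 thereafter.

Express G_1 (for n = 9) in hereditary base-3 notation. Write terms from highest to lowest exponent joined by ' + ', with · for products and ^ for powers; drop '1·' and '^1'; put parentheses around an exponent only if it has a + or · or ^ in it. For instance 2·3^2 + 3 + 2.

3^(3 + 1)

G_0 = 9. HB_2(9) = 2^(2 + 1) + 1. Bump = 82. G_1 = 81.
G_1 = 81. HB_3(81) = 3^(3 + 1). Bump = 1024. G_2 = 1023.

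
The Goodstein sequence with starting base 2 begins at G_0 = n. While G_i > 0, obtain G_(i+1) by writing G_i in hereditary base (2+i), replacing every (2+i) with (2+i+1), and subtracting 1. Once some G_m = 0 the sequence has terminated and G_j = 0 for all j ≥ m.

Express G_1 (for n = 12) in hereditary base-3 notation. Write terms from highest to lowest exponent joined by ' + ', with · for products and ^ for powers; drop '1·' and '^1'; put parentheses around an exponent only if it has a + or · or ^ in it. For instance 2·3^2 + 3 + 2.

step 0: 12 = 2^(2 + 1) + 2^2; sub 3 for 2: 3^(3 + 1) + 3^3; = 108; G_1 = 108−1 = 107
step 1: 107 = 3^(3 + 1) + 2·3^2 + 2·3 + 2; sub 4 for 3: 4^(4 + 1) + 2·4^2 + 2·4 + 2; = 1066; G_2 = 1066−1 = 1065

3^(3 + 1) + 2·3^2 + 2·3 + 2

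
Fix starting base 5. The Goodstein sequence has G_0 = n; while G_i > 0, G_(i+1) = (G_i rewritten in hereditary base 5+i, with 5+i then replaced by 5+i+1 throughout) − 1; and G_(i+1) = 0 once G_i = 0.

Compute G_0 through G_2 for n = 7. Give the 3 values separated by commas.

step 0: 7 = 5 + 2; sub 6 for 5: 6 + 2; = 8; G_1 = 8−1 = 7
step 1: 7 = 6 + 1; sub 7 for 6: 7 + 1; = 8; G_2 = 8−1 = 7

7, 7, 7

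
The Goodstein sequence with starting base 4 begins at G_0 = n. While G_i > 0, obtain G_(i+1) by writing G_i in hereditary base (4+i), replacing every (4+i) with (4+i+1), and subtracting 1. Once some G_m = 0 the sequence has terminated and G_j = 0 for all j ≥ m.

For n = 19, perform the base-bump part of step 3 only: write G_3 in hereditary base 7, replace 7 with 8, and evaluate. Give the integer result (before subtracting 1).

64

step 0: 19 = 4^2 + 3; sub 5 for 4: 5^2 + 3; = 28; G_1 = 28−1 = 27
step 1: 27 = 5^2 + 2; sub 6 for 5: 6^2 + 2; = 38; G_2 = 38−1 = 37
step 2: 37 = 6^2 + 1; sub 7 for 6: 7^2 + 1; = 50; G_3 = 50−1 = 49
step 3: 49 = 7^2; sub 8 for 7: 8^2; = 64; G_4 = 64−1 = 63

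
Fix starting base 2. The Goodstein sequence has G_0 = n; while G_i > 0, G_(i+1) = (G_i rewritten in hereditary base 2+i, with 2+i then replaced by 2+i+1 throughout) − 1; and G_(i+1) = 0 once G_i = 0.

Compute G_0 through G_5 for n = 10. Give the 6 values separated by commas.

G_0 = 10. HB_2(10) = 2^(2 + 1) + 2. Bump = 84. G_1 = 83.
G_1 = 83. HB_3(83) = 3^(3 + 1) + 2. Bump = 1026. G_2 = 1025.
G_2 = 1025. HB_4(1025) = 4^(4 + 1) + 1. Bump = 15626. G_3 = 15625.
G_3 = 15625. HB_5(15625) = 5^(5 + 1). Bump = 279936. G_4 = 279935.
G_4 = 279935. HB_6(279935) = 5·6^6 + 5·6^5 + 5·6^4 + 5·6^3 + 5·6^2 + 5·6 + 5. Bump = 4215755. G_5 = 4215754.

10, 83, 1025, 15625, 279935, 4215754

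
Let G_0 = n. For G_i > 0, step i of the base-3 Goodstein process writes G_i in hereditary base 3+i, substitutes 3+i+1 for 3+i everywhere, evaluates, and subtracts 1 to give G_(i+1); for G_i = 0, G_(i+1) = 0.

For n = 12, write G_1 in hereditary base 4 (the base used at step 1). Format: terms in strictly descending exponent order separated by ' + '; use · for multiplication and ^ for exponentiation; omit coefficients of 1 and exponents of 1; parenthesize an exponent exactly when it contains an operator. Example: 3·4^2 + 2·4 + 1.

12 —HB3→ 3^2 + 3 —bump→ 4^2 + 4 = 20 —(−1)→ 19
19 —HB4→ 4^2 + 3 —bump→ 5^2 + 3 = 28 —(−1)→ 27

4^2 + 3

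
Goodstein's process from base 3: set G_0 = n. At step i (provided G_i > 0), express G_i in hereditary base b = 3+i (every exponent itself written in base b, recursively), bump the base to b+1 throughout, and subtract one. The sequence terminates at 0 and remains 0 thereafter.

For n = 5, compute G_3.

G_0 = 5. HB_3(5) = 3 + 2. Bump = 6. G_1 = 5.
G_1 = 5. HB_4(5) = 4 + 1. Bump = 6. G_2 = 5.
G_2 = 5. HB_5(5) = 5. Bump = 6. G_3 = 5.
G_3 = 5. HB_6(5) = 5. Bump = 5. G_4 = 4.

5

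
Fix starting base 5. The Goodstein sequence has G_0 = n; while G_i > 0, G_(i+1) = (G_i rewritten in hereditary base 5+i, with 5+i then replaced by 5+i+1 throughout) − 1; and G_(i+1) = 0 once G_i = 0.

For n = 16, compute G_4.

22

step 0: 16 = 3·5 + 1; sub 6 for 5: 3·6 + 1; = 19; G_1 = 19−1 = 18
step 1: 18 = 3·6; sub 7 for 6: 3·7; = 21; G_2 = 21−1 = 20
step 2: 20 = 2·7 + 6; sub 8 for 7: 2·8 + 6; = 22; G_3 = 22−1 = 21
step 3: 21 = 2·8 + 5; sub 9 for 8: 2·9 + 5; = 23; G_4 = 23−1 = 22
step 4: 22 = 2·9 + 4; sub 10 for 9: 2·10 + 4; = 24; G_5 = 24−1 = 23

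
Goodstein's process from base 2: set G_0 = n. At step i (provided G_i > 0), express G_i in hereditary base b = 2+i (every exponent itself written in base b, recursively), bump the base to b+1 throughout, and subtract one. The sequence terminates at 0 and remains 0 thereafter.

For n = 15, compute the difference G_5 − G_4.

6261751

G_0 = 15. HB_2(15) = 2^(2 + 1) + 2^2 + 2 + 1. Bump = 112. G_1 = 111.
G_1 = 111. HB_3(111) = 3^(3 + 1) + 3^3 + 3. Bump = 1284. G_2 = 1283.
G_2 = 1283. HB_4(1283) = 4^(4 + 1) + 4^4 + 3. Bump = 18753. G_3 = 18752.
G_3 = 18752. HB_5(18752) = 5^(5 + 1) + 5^5 + 2. Bump = 326594. G_4 = 326593.
G_4 = 326593. HB_6(326593) = 6^(6 + 1) + 6^6 + 1. Bump = 6588345. G_5 = 6588344.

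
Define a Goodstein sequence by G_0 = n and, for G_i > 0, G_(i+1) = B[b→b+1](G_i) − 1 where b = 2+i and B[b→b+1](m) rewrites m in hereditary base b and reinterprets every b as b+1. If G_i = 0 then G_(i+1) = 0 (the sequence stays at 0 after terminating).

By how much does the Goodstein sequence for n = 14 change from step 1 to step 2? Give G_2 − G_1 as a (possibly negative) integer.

1171

[0] 14 ≡ 2^(2 + 1) + 2^2 + 2 (base 2). Lift 3: 111. −1: 110.
[1] 110 ≡ 3^(3 + 1) + 3^3 + 2 (base 3). Lift 4: 1282. −1: 1281.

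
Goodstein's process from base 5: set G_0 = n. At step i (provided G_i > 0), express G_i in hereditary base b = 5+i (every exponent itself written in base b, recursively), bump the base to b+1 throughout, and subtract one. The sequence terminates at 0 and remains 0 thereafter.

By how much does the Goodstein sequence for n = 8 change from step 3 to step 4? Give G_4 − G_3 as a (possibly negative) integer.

step 0: 8 = 5 + 3; sub 6 for 5: 6 + 3; = 9; G_1 = 9−1 = 8
step 1: 8 = 6 + 2; sub 7 for 6: 7 + 2; = 9; G_2 = 9−1 = 8
step 2: 8 = 7 + 1; sub 8 for 7: 8 + 1; = 9; G_3 = 9−1 = 8
step 3: 8 = 8; sub 9 for 8: 9; = 9; G_4 = 9−1 = 8

0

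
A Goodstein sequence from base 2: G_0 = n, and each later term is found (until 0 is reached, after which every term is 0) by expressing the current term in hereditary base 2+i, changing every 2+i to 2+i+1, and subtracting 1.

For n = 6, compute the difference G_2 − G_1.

step 0: 6 = 2^2 + 2; sub 3 for 2: 3^3 + 3; = 30; G_1 = 30−1 = 29
step 1: 29 = 3^3 + 2; sub 4 for 3: 4^4 + 2; = 258; G_2 = 258−1 = 257

228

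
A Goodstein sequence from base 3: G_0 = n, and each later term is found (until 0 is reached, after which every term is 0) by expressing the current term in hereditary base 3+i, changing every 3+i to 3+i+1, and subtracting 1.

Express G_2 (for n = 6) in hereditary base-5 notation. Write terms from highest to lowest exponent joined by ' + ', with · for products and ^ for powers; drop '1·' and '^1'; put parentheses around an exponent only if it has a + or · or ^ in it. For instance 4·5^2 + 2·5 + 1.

G_0=6  [base 3] 2·3  →[3↦4]→  2·4 = 8  −1 ⇒ G_1=7
G_1=7  [base 4] 4 + 3  →[4↦5]→  5 + 3 = 8  −1 ⇒ G_2=7
G_2=7  [base 5] 5 + 2  →[5↦6]→  6 + 2 = 8  −1 ⇒ G_3=7

5 + 2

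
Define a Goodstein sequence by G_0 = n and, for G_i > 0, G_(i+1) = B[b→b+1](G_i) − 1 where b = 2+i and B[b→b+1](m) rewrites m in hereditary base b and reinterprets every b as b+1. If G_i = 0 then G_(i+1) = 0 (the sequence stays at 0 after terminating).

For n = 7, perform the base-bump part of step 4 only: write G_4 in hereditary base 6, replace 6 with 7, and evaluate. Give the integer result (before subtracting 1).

i=0: 7 = 2^2 + 2 + 1 (b=2); 2→3: 3^3 + 3 + 1 = 31; 31−1 = 30
i=1: 30 = 3^3 + 3 (b=3); 3→4: 4^4 + 4 = 260; 260−1 = 259
i=2: 259 = 4^4 + 3 (b=4); 4→5: 5^5 + 3 = 3128; 3128−1 = 3127
i=3: 3127 = 5^5 + 2 (b=5); 5→6: 6^6 + 2 = 46658; 46658−1 = 46657
i=4: 46657 = 6^6 + 1 (b=6); 6→7: 7^7 + 1 = 823544; 823544−1 = 823543

823544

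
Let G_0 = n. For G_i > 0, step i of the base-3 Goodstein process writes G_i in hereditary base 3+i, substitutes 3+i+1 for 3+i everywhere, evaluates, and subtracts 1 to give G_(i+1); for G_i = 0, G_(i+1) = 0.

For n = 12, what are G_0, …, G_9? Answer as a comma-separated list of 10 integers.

12 —HB3→ 3^2 + 3 —bump→ 4^2 + 4 = 20 —(−1)→ 19
19 —HB4→ 4^2 + 3 —bump→ 5^2 + 3 = 28 —(−1)→ 27
27 —HB5→ 5^2 + 2 —bump→ 6^2 + 2 = 38 —(−1)→ 37
37 —HB6→ 6^2 + 1 —bump→ 7^2 + 1 = 50 —(−1)→ 49
49 —HB7→ 7^2 —bump→ 8^2 = 64 —(−1)→ 63
63 —HB8→ 7·8 + 7 —bump→ 7·9 + 7 = 70 —(−1)→ 69
69 —HB9→ 7·9 + 6 —bump→ 7·10 + 6 = 76 —(−1)→ 75
75 —HB10→ 7·10 + 5 —bump→ 7·11 + 5 = 82 —(−1)→ 81
81 —HB11→ 7·11 + 4 —bump→ 7·12 + 4 = 88 —(−1)→ 87

12, 19, 27, 37, 49, 63, 69, 75, 81, 87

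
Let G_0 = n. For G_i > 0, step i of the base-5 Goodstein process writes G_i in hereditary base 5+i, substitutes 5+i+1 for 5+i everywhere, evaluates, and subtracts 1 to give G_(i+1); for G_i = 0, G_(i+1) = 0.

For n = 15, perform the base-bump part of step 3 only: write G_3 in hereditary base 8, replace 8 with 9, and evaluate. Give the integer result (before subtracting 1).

21

G_0 = 15. HB_5(15) = 3·5. Bump = 18. G_1 = 17.
G_1 = 17. HB_6(17) = 2·6 + 5. Bump = 19. G_2 = 18.
G_2 = 18. HB_7(18) = 2·7 + 4. Bump = 20. G_3 = 19.
G_3 = 19. HB_8(19) = 2·8 + 3. Bump = 21. G_4 = 20.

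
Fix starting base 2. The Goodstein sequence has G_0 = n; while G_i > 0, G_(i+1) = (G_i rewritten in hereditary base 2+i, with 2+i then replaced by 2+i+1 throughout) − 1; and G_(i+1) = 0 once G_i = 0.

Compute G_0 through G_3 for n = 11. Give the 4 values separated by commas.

11, 84, 1027, 15627

G_0=11  [base 2] 2^(2 + 1) + 2 + 1  →[2↦3]→  3^(3 + 1) + 3 + 1 = 85  −1 ⇒ G_1=84
G_1=84  [base 3] 3^(3 + 1) + 3  →[3↦4]→  4^(4 + 1) + 4 = 1028  −1 ⇒ G_2=1027
G_2=1027  [base 4] 4^(4 + 1) + 3  →[4↦5]→  5^(5 + 1) + 3 = 15628  −1 ⇒ G_3=15627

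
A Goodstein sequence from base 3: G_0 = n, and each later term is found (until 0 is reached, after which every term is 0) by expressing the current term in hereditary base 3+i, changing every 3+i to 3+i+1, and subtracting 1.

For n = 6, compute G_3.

7

[0] 6 ≡ 2·3 (base 3). Lift 4: 8. −1: 7.
[1] 7 ≡ 4 + 3 (base 4). Lift 5: 8. −1: 7.
[2] 7 ≡ 5 + 2 (base 5). Lift 6: 8. −1: 7.
[3] 7 ≡ 6 + 1 (base 6). Lift 7: 8. −1: 7.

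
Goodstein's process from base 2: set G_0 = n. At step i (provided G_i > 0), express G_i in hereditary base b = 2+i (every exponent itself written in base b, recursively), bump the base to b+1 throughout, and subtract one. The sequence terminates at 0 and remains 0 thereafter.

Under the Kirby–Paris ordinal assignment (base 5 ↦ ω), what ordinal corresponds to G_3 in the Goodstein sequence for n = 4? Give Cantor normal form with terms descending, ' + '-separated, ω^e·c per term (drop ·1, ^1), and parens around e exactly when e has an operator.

i=0: 4 = 2^2 (b=2); 2→3: 3^3 = 27; 27−1 = 26
i=1: 26 = 2·3^2 + 2·3 + 2 (b=3); 3→4: 2·4^2 + 2·4 + 2 = 42; 42−1 = 41
i=2: 41 = 2·4^2 + 2·4 + 1 (b=4); 4→5: 2·5^2 + 2·5 + 1 = 61; 61−1 = 60
i=3: 60 = 2·5^2 + 2·5 (b=5); 5→6: 2·6^2 + 2·6 = 84; 84−1 = 83

ω^2·2 + ω·2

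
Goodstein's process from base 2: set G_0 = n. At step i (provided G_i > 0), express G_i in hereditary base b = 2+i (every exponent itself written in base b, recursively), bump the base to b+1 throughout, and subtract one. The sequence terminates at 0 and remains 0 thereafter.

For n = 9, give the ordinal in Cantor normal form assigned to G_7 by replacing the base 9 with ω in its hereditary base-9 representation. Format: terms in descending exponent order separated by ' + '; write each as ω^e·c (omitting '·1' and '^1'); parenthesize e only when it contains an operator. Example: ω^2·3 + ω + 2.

ω^ω·3 + ω^3·3 + ω^2·3 + ω·2 + 6

[0] 9 ≡ 2^(2 + 1) + 1 (base 2). Lift 3: 82. −1: 81.
[1] 81 ≡ 3^(3 + 1) (base 3). Lift 4: 1024. −1: 1023.
[2] 1023 ≡ 3·4^4 + 3·4^3 + 3·4^2 + 3·4 + 3 (base 4). Lift 5: 9843. −1: 9842.
[3] 9842 ≡ 3·5^5 + 3·5^3 + 3·5^2 + 3·5 + 2 (base 5). Lift 6: 140744. −1: 140743.
[4] 140743 ≡ 3·6^6 + 3·6^3 + 3·6^2 + 3·6 + 1 (base 6). Lift 7: 2471827. −1: 2471826.
[5] 2471826 ≡ 3·7^7 + 3·7^3 + 3·7^2 + 3·7 (base 7). Lift 8: 50333400. −1: 50333399.
[6] 50333399 ≡ 3·8^8 + 3·8^3 + 3·8^2 + 2·8 + 7 (base 8). Lift 9: 1162263922. −1: 1162263921.
[7] 1162263921 ≡ 3·9^9 + 3·9^3 + 3·9^2 + 2·9 + 6 (base 9). Lift 10: 30000003326. −1: 30000003325.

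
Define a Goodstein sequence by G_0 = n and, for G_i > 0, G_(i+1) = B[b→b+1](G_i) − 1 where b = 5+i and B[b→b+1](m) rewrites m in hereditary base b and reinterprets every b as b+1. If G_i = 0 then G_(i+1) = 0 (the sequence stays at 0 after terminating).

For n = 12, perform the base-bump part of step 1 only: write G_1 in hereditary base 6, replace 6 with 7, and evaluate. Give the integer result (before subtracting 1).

15

[0] 12 ≡ 2·5 + 2 (base 5). Lift 6: 14. −1: 13.
[1] 13 ≡ 2·6 + 1 (base 6). Lift 7: 15. −1: 14.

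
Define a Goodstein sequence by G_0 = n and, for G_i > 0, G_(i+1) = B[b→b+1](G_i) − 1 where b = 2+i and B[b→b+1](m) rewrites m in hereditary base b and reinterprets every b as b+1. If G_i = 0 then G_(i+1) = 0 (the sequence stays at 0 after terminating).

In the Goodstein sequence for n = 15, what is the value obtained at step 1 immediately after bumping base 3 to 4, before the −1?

1284

15 —HB2→ 2^(2 + 1) + 2^2 + 2 + 1 —bump→ 3^(3 + 1) + 3^3 + 3 + 1 = 112 —(−1)→ 111
111 —HB3→ 3^(3 + 1) + 3^3 + 3 —bump→ 4^(4 + 1) + 4^4 + 4 = 1284 —(−1)→ 1283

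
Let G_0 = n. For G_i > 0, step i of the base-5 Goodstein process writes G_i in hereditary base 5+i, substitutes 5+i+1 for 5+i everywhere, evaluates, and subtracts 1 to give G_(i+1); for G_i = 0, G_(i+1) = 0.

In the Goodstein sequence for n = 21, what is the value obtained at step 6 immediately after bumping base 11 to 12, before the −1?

step 0: 21 = 4·5 + 1; sub 6 for 5: 4·6 + 1; = 25; G_1 = 25−1 = 24
step 1: 24 = 4·6; sub 7 for 6: 4·7; = 28; G_2 = 28−1 = 27
step 2: 27 = 3·7 + 6; sub 8 for 7: 3·8 + 6; = 30; G_3 = 30−1 = 29
step 3: 29 = 3·8 + 5; sub 9 for 8: 3·9 + 5; = 32; G_4 = 32−1 = 31
step 4: 31 = 3·9 + 4; sub 10 for 9: 3·10 + 4; = 34; G_5 = 34−1 = 33
step 5: 33 = 3·10 + 3; sub 11 for 10: 3·11 + 3; = 36; G_6 = 36−1 = 35
step 6: 35 = 3·11 + 2; sub 12 for 11: 3·12 + 2; = 38; G_7 = 38−1 = 37

38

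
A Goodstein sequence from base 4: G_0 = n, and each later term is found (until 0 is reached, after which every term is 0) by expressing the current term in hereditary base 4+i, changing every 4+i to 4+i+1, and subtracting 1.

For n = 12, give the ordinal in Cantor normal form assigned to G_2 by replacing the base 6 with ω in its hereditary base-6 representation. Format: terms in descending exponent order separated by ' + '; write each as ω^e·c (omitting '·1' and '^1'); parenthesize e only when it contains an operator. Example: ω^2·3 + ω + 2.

base 4: 12 = 3·4; at 5: 3·5 = 15; next = 14
base 5: 14 = 2·5 + 4; at 6: 2·6 + 4 = 16; next = 15
base 6: 15 = 2·6 + 3; at 7: 2·7 + 3 = 17; next = 16

ω·2 + 3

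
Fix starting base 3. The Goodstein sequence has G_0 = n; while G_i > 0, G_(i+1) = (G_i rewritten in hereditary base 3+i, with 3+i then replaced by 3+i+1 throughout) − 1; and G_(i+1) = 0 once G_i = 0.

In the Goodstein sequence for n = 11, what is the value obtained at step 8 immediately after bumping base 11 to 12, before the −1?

(0) 11|_3 = 3^2 + 2 ↦ 4^2 + 2|_4 = 18 ⇒ 17
(1) 17|_4 = 4^2 + 1 ↦ 5^2 + 1|_5 = 26 ⇒ 25
(2) 25|_5 = 5^2 ↦ 6^2|_6 = 36 ⇒ 35
(3) 35|_6 = 5·6 + 5 ↦ 5·7 + 5|_7 = 40 ⇒ 39
(4) 39|_7 = 5·7 + 4 ↦ 5·8 + 4|_8 = 44 ⇒ 43
(5) 43|_8 = 5·8 + 3 ↦ 5·9 + 3|_9 = 48 ⇒ 47
(6) 47|_9 = 5·9 + 2 ↦ 5·10 + 2|_10 = 52 ⇒ 51
(7) 51|_10 = 5·10 + 1 ↦ 5·11 + 1|_11 = 56 ⇒ 55

60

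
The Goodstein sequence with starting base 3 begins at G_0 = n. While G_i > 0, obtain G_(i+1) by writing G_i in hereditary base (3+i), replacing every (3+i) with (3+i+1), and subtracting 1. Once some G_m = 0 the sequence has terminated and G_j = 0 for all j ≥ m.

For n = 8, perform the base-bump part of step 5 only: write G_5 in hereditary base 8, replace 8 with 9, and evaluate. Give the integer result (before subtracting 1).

12

G_0 = 8. HB_3(8) = 2·3 + 2. Bump = 10. G_1 = 9.
G_1 = 9. HB_4(9) = 2·4 + 1. Bump = 11. G_2 = 10.
G_2 = 10. HB_5(10) = 2·5. Bump = 12. G_3 = 11.
G_3 = 11. HB_6(11) = 6 + 5. Bump = 12. G_4 = 11.
G_4 = 11. HB_7(11) = 7 + 4. Bump = 12. G_5 = 11.
G_5 = 11. HB_8(11) = 8 + 3. Bump = 12. G_6 = 11.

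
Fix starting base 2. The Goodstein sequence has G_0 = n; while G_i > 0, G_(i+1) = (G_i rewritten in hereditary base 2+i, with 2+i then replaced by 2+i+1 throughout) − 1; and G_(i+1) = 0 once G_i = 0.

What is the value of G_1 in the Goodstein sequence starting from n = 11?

G_0=11  [base 2] 2^(2 + 1) + 2 + 1  →[2↦3]→  3^(3 + 1) + 3 + 1 = 85  −1 ⇒ G_1=84
G_1=84  [base 3] 3^(3 + 1) + 3  →[3↦4]→  4^(4 + 1) + 4 = 1028  −1 ⇒ G_2=1027

84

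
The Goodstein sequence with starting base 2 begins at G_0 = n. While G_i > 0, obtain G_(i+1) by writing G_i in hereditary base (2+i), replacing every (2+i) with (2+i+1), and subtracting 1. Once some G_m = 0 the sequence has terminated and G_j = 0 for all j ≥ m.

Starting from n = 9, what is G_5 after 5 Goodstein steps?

2471826

step 0: 9 = 2^(2 + 1) + 1; sub 3 for 2: 3^(3 + 1) + 1; = 82; G_1 = 82−1 = 81
step 1: 81 = 3^(3 + 1); sub 4 for 3: 4^(4 + 1); = 1024; G_2 = 1024−1 = 1023
step 2: 1023 = 3·4^4 + 3·4^3 + 3·4^2 + 3·4 + 3; sub 5 for 4: 3·5^5 + 3·5^3 + 3·5^2 + 3·5 + 3; = 9843; G_3 = 9843−1 = 9842
step 3: 9842 = 3·5^5 + 3·5^3 + 3·5^2 + 3·5 + 2; sub 6 for 5: 3·6^6 + 3·6^3 + 3·6^2 + 3·6 + 2; = 140744; G_4 = 140744−1 = 140743
step 4: 140743 = 3·6^6 + 3·6^3 + 3·6^2 + 3·6 + 1; sub 7 for 6: 3·7^7 + 3·7^3 + 3·7^2 + 3·7 + 1; = 2471827; G_5 = 2471827−1 = 2471826
step 5: 2471826 = 3·7^7 + 3·7^3 + 3·7^2 + 3·7; sub 8 for 7: 3·8^8 + 3·8^3 + 3·8^2 + 3·8; = 50333400; G_6 = 50333400−1 = 50333399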